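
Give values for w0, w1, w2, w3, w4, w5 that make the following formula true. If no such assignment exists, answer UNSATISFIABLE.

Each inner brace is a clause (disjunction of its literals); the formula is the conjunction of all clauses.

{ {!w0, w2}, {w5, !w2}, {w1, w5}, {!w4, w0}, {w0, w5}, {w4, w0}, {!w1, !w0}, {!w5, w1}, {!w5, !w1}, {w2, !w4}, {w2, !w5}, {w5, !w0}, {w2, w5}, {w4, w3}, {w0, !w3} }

UNSATISFIABLE

Branch on w0: set w0 = false.
The clause (!w4) is unit, so w4 = false.
But (w4) is also a unit clause — contradiction.
So w0 must be the other value — set w0 = true.
The clause (w2) is unit, so w2 = true.
The clause (w5) is unit, so w5 = true.
The clause (!w1) is unit, so w1 = false.
But (w1) is also a unit clause — contradiction.
Neither w0 = true nor w0 = false works.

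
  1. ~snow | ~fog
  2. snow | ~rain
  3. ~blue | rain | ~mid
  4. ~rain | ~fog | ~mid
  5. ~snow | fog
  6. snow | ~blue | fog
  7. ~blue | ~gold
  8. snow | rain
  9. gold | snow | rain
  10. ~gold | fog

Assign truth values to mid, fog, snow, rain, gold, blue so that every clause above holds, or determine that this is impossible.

Case snow = 0:
Unit clause (~rain) forces rain = 0.
Now (rain) is unsatisfied and unit — conflict.
That branch fails; take snow = 1 instead.
Unit clause (~fog) forces fog = 0.
Now (fog) is unsatisfied and unit — conflict.
Both values of snow lead to a conflict.

UNSATISFIABLE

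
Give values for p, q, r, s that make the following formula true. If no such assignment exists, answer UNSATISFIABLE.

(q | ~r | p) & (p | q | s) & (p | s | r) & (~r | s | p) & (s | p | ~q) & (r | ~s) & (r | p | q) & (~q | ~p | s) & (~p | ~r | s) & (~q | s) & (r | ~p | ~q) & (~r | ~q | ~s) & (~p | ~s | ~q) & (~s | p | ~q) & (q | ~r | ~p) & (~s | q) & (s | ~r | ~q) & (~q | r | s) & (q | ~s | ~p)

Try r = 0.
(~s) alone gives s = 0.
(p) alone gives p = 1.
(~q) alone gives q = 0.
Every clause now holds.

p=1,  q=0,  r=0,  s=0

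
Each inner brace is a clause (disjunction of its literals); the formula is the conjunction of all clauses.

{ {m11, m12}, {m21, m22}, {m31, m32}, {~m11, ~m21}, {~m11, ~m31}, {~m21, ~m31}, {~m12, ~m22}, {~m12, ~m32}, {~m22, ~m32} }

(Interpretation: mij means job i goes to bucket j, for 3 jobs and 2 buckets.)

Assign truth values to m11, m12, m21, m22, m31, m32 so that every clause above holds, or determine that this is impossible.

UNSATISFIABLE

Branch on m11: set m11 = 1.
From the singleton clause (~m21), m21 = 0.
From the singleton clause (m22), m22 = 1.
From the singleton clause (~m31), m31 = 0.
From the singleton clause (m32), m32 = 1.
That conflicts with the unit clause (~m32).
Undo m11 and try m11 = 0.
From the singleton clause (m12), m12 = 1.
From the singleton clause (~m22), m22 = 0.
From the singleton clause (m21), m21 = 1.
From the singleton clause (~m31), m31 = 0.
From the singleton clause (m32), m32 = 1.
That conflicts with the unit clause (~m32).
Either choice for m11 ends in contradiction.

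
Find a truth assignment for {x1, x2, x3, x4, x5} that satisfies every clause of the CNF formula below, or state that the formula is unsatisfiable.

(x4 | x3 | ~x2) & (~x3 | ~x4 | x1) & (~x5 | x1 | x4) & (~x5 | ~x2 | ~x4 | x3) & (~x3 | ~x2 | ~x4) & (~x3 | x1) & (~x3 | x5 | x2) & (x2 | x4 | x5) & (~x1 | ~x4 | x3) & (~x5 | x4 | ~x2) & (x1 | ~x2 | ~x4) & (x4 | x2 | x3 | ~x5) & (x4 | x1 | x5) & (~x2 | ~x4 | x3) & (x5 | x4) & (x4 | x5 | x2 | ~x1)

Suppose x3 = 0.
Suppose x4 = 1.
Unit clause (~x1) forces x1 = 0.
Unit clause (~x2) forces x2 = 0.
All clauses hold; x5 can take either value.

x1 ↦ 0, x2 ↦ 0, x3 ↦ 0, x4 ↦ 1, x5 ↦ 1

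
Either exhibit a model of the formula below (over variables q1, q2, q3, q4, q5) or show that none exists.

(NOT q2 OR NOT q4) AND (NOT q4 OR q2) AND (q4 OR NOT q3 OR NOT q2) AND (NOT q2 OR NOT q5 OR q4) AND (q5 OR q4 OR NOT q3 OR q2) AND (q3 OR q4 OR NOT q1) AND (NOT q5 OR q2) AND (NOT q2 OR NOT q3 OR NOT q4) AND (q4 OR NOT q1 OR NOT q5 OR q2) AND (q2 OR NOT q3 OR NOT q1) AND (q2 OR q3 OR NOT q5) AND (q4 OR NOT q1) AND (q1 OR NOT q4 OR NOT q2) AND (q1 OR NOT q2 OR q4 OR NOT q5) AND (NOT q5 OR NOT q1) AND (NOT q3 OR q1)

q1=false,  q2=false,  q3=false,  q4=false,  q5=false

Branch on q2: set q2 = false.
(NOT q4) alone gives q4 = false.
(NOT q5) alone gives q5 = false.
(NOT q3) alone gives q3 = false.
(NOT q1) alone gives q1 = false.
This assignment satisfies each clause.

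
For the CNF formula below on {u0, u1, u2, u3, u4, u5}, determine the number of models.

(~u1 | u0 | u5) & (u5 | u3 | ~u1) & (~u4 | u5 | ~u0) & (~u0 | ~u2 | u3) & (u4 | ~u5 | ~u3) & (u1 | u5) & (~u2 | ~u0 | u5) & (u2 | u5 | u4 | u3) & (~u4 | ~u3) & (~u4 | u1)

10

There are 2^6 = 64 truth assignments over (u0, u1, u2, u3, u4, u5).
Split on u5. With u5 = 1, the clauses containing u5 are satisfied and ~u5 drops from the rest; 9 of the 2^5 = 32 assignments to the other variables satisfy what remains.
With u5 = 0, by the same count on the reduced clause set, 1 assignment works.
Total: 9 + 1 = 10.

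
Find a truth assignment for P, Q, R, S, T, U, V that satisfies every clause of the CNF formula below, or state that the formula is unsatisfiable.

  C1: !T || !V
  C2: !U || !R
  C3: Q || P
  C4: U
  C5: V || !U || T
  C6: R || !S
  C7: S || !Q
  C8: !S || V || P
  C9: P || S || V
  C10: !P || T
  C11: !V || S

Unit clause (U) forces U = true.
Unit clause (!R) forces R = false.
Unit clause (!S) forces S = false.
Unit clause (!Q) forces Q = false.
Unit clause (P) forces P = true.
Unit clause (T) forces T = true.
Unit clause (!V) forces V = false.
All clauses are satisfied.

P ↦ true, Q ↦ false, R ↦ false, S ↦ false, T ↦ true, U ↦ true, V ↦ false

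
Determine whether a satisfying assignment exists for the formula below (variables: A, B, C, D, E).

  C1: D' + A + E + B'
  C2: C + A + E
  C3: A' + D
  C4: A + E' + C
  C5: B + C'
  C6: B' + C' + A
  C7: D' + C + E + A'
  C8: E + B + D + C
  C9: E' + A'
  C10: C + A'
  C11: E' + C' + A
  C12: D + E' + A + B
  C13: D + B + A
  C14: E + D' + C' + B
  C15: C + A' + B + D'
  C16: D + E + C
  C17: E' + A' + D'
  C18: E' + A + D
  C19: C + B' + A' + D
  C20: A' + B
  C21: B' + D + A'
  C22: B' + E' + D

Branch on A: set A = 1.
From the singleton clause (D), D = 1.
From the singleton clause (E'), E = 0.
From the singleton clause (C), C = 1.
From the singleton clause (B), B = 1.
All clauses are satisfied.
A satisfying assignment: A: 1,  B: 1,  C: 1,  D: 1,  E: 0.

Satisfiable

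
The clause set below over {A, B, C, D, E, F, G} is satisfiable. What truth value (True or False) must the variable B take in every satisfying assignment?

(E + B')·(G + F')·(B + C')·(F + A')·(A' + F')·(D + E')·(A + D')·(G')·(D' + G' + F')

Suppose B = 1.
Unit clause (E) forces E = 1.
Unit clause (D) forces D = 1.
Unit clause (A) forces A = 1.
Unit clause (F) forces F = 1.
But (F') is also a unit clause — contradiction.
So every satisfying assignment has B = False.

False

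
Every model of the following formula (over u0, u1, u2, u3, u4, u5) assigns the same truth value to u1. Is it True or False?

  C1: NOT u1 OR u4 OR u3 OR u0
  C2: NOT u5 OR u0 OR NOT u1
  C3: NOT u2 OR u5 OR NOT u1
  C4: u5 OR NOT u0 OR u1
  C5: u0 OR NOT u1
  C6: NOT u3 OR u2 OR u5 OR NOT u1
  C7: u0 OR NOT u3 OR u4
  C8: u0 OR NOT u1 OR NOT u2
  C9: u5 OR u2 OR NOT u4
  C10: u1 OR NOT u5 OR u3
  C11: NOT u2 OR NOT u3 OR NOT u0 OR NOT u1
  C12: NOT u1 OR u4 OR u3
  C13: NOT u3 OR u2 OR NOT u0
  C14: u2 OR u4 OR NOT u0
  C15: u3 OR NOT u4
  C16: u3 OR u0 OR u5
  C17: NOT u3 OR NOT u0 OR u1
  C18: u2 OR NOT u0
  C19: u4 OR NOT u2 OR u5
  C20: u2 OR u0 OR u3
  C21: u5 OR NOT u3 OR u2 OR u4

False

Suppose u1 = true.
From the singleton clause (u0), u0 = true.
From the singleton clause (u2), u2 = true.
From the singleton clause (u5), u5 = true.
From the singleton clause (NOT u3), u3 = false.
From the singleton clause (u4), u4 = true.
But (NOT u4) is also a unit clause — contradiction.
So every satisfying assignment has u1 = False.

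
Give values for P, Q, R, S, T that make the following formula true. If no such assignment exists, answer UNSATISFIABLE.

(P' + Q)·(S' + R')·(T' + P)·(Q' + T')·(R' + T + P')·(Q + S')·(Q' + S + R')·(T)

From the singleton clause (T), T = 1.
From the singleton clause (P), P = 1.
From the singleton clause (Q), Q = 1.
But (Q') is also a unit clause — contradiction.

UNSATISFIABLE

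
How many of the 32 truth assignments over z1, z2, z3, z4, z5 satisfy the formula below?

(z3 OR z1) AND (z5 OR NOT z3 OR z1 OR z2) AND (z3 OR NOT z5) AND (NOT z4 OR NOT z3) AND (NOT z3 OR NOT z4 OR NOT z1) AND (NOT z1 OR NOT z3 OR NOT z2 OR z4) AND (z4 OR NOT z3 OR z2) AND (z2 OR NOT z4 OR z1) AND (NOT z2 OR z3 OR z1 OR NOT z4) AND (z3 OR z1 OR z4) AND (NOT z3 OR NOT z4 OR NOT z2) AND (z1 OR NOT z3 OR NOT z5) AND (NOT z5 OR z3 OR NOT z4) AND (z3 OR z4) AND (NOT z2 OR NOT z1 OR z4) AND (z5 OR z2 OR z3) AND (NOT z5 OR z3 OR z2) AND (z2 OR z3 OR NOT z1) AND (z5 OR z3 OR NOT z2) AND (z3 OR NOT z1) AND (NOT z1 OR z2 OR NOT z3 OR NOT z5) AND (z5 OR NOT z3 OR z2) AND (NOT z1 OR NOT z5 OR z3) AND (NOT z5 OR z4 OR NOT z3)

There are 2^5 = 32 truth assignments over (z1, z2, z3, z4, z5).
Split on z2. With z2 = true, the clauses containing z2 are satisfied and NOT z2 drops from the rest; 1 of the 2^4 = 16 assignments to the other variables satisfy what remains.
With z2 = false, by the same count on the reduced clause set, 0 assignments work.
Total: 1 + 0 = 1.

1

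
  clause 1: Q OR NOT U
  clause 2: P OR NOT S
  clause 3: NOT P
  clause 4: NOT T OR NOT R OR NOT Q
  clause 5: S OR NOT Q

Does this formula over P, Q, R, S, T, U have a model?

Yes, satisfiable

Unit clause (NOT P) forces P = false.
Unit clause (NOT S) forces S = false.
Unit clause (NOT Q) forces Q = false.
Unit clause (NOT U) forces U = false.
No clause remains; R, T are free.
A satisfying assignment: P ↦ false, Q ↦ false, R ↦ true, S ↦ false, T ↦ false, U ↦ false.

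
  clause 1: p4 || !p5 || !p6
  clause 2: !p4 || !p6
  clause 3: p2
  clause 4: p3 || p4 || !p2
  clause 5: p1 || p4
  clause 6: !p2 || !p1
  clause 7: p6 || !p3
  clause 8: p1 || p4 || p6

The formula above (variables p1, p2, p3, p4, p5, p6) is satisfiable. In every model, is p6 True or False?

Suppose p6 = true.
From the singleton clause (!p4), p4 = false.
From the singleton clause (!p5), p5 = false.
From the singleton clause (p2), p2 = true.
From the singleton clause (p3), p3 = true.
From the singleton clause (p1), p1 = true.
That conflicts with the unit clause (!p1).
So every satisfying assignment has p6 = False.

False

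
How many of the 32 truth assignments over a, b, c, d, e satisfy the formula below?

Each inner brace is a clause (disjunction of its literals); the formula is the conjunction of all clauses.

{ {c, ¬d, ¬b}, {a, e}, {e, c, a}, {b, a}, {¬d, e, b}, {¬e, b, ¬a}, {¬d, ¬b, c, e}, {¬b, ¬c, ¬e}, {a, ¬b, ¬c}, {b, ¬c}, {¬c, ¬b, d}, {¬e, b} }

There are 2^5 = 32 truth assignments over (a, b, c, d, e).
Split on d. With d = True, the clauses containing d are satisfied and ¬d drops from the rest; 1 of the 2^4 = 16 assignments to the other variables satisfy what remains.
With d = False, by the same count on the reduced clause set, 4 assignments work.
Total: 1 + 4 = 5.

5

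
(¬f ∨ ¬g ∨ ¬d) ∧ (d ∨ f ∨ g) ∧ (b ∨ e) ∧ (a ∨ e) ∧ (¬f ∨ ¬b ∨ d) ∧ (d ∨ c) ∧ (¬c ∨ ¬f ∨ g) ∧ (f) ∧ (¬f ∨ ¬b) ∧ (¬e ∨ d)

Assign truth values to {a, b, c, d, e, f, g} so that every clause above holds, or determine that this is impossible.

(f) alone gives f = True.
(¬b) alone gives b = False.
(e) alone gives e = True.
(d) alone gives d = True.
(¬g) alone gives g = False.
(¬c) alone gives c = False.
Every clause is now satisfied; a is unconstrained.

a=True,  b=False,  c=False,  d=True,  e=True,  f=True,  g=False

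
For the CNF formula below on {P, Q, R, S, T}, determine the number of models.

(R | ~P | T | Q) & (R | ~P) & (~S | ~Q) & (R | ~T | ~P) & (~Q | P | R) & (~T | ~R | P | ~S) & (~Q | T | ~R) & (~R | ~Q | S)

There are 2^5 = 32 truth assignments over (P, Q, R, S, T).
Split on Q. With Q = 1, the clauses containing Q are satisfied and ~Q drops from the rest; 0 of the 2^4 = 16 assignments to the other variables satisfy what remains.
With Q = 0, by the same count on the reduced clause set, 11 assignments work.
Total: 0 + 11 = 11.

11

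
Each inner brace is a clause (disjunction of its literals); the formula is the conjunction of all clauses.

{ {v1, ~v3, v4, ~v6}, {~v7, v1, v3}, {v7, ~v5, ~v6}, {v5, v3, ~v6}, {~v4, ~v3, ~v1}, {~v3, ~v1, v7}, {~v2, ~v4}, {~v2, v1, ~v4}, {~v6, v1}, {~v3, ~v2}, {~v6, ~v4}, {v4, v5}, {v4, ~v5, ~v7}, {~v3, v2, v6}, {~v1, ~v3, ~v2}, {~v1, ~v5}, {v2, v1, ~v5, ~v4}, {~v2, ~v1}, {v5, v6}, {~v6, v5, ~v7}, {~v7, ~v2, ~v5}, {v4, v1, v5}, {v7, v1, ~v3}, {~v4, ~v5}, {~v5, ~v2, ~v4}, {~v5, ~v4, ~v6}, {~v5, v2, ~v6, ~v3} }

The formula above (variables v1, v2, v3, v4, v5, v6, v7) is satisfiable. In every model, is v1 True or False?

Suppose v1 = 1.
(~v5) alone gives v5 = 0.
(v4) alone gives v4 = 1.
(~v3) alone gives v3 = 0.
(~v6) alone gives v6 = 0.
Now (v6) is unsatisfied and unit — conflict.
So every satisfying assignment has v1 = False.

False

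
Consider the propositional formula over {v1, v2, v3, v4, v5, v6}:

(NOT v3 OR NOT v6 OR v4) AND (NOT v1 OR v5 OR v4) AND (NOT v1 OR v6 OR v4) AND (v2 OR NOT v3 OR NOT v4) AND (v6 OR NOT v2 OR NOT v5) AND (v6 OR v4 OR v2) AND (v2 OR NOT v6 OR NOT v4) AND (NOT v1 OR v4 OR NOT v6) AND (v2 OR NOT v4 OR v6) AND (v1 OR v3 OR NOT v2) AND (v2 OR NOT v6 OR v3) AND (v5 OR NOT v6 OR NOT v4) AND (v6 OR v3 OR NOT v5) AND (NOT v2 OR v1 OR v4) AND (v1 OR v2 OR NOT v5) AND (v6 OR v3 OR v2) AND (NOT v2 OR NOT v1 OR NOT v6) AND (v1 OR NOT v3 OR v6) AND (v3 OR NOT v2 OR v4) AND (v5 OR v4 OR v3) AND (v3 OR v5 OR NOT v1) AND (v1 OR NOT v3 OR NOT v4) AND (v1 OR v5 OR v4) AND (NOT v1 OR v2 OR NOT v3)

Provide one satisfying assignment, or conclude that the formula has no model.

v1: true, v2: true, v3: true, v4: true, v5: false, v6: false

Try v3 = true.
Try v6 = false.
(v1) alone gives v1 = true.
(v4) alone gives v4 = true.
(v2) alone gives v2 = true.
(NOT v5) alone gives v5 = false.
This assignment satisfies each clause.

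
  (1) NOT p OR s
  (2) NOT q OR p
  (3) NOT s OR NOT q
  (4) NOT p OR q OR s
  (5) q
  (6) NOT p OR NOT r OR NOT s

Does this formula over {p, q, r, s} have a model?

No

(q) alone gives q = true.
(p) alone gives p = true.
(s) alone gives s = true.
But (NOT s) is also a unit clause — contradiction.
No assignment satisfies every clause.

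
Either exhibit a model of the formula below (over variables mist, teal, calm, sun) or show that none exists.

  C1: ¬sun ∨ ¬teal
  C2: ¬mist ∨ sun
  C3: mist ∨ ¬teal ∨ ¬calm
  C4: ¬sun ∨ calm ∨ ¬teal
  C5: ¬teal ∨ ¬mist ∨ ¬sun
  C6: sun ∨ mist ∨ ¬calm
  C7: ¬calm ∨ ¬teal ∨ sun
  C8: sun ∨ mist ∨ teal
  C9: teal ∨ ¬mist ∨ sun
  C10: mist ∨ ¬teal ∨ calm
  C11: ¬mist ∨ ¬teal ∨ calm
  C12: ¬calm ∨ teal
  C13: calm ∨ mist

Case sun = True:
(¬teal) alone gives teal = False.
(¬calm) alone gives calm = False.
(mist) alone gives mist = True.
This assignment satisfies each clause.

mist=True, teal=False, calm=False, sun=True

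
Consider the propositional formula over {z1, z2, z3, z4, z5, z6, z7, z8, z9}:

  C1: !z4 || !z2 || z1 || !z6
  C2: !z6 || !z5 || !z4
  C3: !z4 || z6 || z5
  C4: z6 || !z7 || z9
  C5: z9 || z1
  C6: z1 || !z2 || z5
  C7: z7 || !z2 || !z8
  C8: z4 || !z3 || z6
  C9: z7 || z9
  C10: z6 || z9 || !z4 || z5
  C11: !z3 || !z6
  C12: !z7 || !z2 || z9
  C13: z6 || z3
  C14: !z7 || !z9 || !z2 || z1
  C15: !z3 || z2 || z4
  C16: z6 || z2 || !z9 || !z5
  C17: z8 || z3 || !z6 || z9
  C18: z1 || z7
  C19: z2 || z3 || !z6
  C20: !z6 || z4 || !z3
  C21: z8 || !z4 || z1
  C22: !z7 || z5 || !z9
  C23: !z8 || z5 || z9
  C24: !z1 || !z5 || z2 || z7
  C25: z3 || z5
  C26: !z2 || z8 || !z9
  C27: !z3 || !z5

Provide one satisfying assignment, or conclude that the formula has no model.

z1=true, z2=true, z3=false, z4=false, z5=true, z6=true, z7=true, z8=true, z9=true

Case z9 = true:
Case z3 = false:
Unit clause (z6) forces z6 = true.
Unit clause (z2) forces z2 = true.
Unit clause (z5) forces z5 = true.
Unit clause (!z4) forces z4 = false.
Unit clause (z8) forces z8 = true.
Unit clause (z7) forces z7 = true.
Unit clause (z1) forces z1 = true.
Every clause now holds.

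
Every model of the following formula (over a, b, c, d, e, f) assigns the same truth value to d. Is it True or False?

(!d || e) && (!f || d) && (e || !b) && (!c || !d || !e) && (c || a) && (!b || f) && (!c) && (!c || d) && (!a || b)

Suppose d = false.
Unit clause (!f) forces f = false.
Unit clause (!b) forces b = false.
Unit clause (!c) forces c = false.
Unit clause (a) forces a = true.
That conflicts with the unit clause (!a).
So every satisfying assignment has d = True.

True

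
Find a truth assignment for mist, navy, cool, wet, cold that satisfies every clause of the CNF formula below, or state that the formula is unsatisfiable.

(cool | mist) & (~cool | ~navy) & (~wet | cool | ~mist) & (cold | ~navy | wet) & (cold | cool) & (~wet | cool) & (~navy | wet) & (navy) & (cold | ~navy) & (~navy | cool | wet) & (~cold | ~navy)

UNSATISFIABLE

(navy) alone gives navy = 1.
(~cool) alone gives cool = 0.
(mist) alone gives mist = 1.
(~wet) alone gives wet = 0.
But (wet) is also a unit clause — contradiction.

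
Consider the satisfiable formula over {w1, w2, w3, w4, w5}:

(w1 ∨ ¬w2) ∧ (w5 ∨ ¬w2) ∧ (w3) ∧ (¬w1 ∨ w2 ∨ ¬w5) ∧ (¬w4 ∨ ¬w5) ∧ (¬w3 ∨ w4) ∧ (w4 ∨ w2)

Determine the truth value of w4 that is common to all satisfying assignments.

True

Suppose w4 = False.
(w3) alone gives w3 = True.
That conflicts with the unit clause (¬w3).
So every satisfying assignment has w4 = True.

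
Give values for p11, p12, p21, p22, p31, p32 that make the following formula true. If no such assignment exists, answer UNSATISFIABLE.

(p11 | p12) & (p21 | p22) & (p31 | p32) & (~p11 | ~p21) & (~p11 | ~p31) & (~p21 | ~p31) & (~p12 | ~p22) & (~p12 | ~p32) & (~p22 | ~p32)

UNSATISFIABLE

Branch on p11: set p11 = 1.
Unit clause (~p21) forces p21 = 0.
Unit clause (p22) forces p22 = 1.
Unit clause (~p31) forces p31 = 0.
Unit clause (p32) forces p32 = 1.
Now (~p32) is unsatisfied and unit — conflict.
Backtrack on p11: now try p11 = 0.
Unit clause (p12) forces p12 = 1.
Unit clause (~p22) forces p22 = 0.
Unit clause (p21) forces p21 = 1.
Unit clause (~p31) forces p31 = 0.
Unit clause (p32) forces p32 = 1.
Now (~p32) is unsatisfied and unit — conflict.
Neither p11 = 1 nor p11 = 0 works.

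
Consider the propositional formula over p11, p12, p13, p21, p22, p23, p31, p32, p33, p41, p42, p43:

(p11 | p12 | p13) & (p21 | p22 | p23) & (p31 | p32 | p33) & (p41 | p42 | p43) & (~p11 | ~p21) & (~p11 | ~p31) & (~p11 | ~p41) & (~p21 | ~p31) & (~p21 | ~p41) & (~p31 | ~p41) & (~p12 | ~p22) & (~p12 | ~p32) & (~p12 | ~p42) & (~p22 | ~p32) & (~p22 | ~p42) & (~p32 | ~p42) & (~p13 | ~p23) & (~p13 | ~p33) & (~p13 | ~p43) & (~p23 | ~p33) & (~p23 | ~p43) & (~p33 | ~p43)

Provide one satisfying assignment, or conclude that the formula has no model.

Case p11 = 0:
Case p12 = 1:
(~p22) alone gives p22 = 0.
(~p32) alone gives p32 = 0.
(~p42) alone gives p42 = 0.
Case p21 = 1:
(~p31) alone gives p31 = 0.
(p33) alone gives p33 = 1.
(~p41) alone gives p41 = 0.
(p43) alone gives p43 = 1.
Now (~p43) is unsatisfied and unit — conflict.
That branch fails; take p21 = 0 instead.
(p23) alone gives p23 = 1.
(~p13) alone gives p13 = 0.
(~p33) alone gives p33 = 0.
(p31) alone gives p31 = 1.
(~p41) alone gives p41 = 0.
(p43) alone gives p43 = 1.
Now (~p43) is unsatisfied and unit — conflict.
Both values of p21 lead to a conflict.
That branch fails; take p12 = 0 instead.
(p13) alone gives p13 = 1.
(~p23) alone gives p23 = 0.
(~p33) alone gives p33 = 0.
(~p43) alone gives p43 = 0.
Case p21 = 1:
(~p31) alone gives p31 = 0.
(p32) alone gives p32 = 1.
(~p41) alone gives p41 = 0.
(p42) alone gives p42 = 1.
Now (~p42) is unsatisfied and unit — conflict.
That branch fails; take p21 = 0 instead.
(p22) alone gives p22 = 1.
(~p32) alone gives p32 = 0.
(p31) alone gives p31 = 1.
(~p41) alone gives p41 = 0.
(p42) alone gives p42 = 1.
Now (~p42) is unsatisfied and unit — conflict.
Both values of p21 lead to a conflict.
Both values of p12 lead to a conflict.
That branch fails; take p11 = 1 instead.
(~p21) alone gives p21 = 0.
(~p31) alone gives p31 = 0.
(~p41) alone gives p41 = 0.
Case p22 = 1:
(~p12) alone gives p12 = 0.
(~p32) alone gives p32 = 0.
(p33) alone gives p33 = 1.
(~p42) alone gives p42 = 0.
(p43) alone gives p43 = 1.
Now (~p43) is unsatisfied and unit — conflict.
That branch fails; take p22 = 0 instead.
(p23) alone gives p23 = 1.
(~p13) alone gives p13 = 0.
(~p33) alone gives p33 = 0.
(p32) alone gives p32 = 1.
(~p12) alone gives p12 = 0.
(~p42) alone gives p42 = 0.
(p43) alone gives p43 = 1.
Now (~p43) is unsatisfied and unit — conflict.
Both values of p22 lead to a conflict.
Both values of p11 lead to a conflict.

UNSATISFIABLE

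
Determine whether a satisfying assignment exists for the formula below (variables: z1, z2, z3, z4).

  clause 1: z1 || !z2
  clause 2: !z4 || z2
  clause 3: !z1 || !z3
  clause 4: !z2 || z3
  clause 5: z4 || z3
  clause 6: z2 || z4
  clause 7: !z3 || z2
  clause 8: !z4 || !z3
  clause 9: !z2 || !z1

No, unsatisfiable

Try z1 = true.
The clause (!z3) is unit, so z3 = false.
The clause (!z2) is unit, so z2 = false.
The clause (!z4) is unit, so z4 = false.
That conflicts with the unit clause (z4).
That branch fails; take z1 = false instead.
The clause (!z2) is unit, so z2 = false.
The clause (!z4) is unit, so z4 = false.
That conflicts with the unit clause (z4).
Both values of z1 lead to a conflict.
No assignment satisfies every clause.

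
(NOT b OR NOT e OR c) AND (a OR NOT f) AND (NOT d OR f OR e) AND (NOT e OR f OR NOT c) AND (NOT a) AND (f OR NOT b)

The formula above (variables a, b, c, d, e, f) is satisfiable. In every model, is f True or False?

False

Suppose f = true.
Unit clause (a) forces a = true.
But (NOT a) is also a unit clause — contradiction.
So every satisfying assignment has f = False.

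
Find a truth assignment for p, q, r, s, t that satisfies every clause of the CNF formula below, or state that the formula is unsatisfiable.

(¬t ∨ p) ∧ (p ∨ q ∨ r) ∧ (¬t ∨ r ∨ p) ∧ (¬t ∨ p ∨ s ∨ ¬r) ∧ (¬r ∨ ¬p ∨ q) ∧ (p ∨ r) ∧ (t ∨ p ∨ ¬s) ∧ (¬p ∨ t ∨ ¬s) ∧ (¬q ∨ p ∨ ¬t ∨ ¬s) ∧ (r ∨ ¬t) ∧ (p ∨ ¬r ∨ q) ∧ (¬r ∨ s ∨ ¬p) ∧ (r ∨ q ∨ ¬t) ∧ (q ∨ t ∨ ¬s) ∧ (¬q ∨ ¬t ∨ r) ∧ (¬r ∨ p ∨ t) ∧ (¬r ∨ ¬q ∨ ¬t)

Branch on t: set t = False.
Branch on p: set p = True.
Unit clause (¬s) forces s = False.
Unit clause (¬r) forces r = False.
All clauses hold; q can take either value.

p: True, q: True, r: False, s: False, t: False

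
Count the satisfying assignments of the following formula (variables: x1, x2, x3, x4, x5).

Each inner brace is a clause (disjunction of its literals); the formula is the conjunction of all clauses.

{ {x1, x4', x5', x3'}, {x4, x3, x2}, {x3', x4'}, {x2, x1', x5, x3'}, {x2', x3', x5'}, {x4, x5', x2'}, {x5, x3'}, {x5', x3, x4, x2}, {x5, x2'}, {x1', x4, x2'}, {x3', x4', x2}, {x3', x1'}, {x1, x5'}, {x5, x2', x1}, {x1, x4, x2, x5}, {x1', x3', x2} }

4

There are 2^5 = 32 truth assignments over (x1, x2, x3, x4, x5).
Split on x1. With x1 = 1, the clauses containing x1 are satisfied and x1' drops from the rest; 3 of the 2^4 = 16 assignments to the other variables satisfy what remains.
With x1 = 0, by the same count on the reduced clause set, 1 assignment works.
(One model: x1=F, x2=F, x3=F, x4=T, x5=F.)
Total: 3 + 1 = 4.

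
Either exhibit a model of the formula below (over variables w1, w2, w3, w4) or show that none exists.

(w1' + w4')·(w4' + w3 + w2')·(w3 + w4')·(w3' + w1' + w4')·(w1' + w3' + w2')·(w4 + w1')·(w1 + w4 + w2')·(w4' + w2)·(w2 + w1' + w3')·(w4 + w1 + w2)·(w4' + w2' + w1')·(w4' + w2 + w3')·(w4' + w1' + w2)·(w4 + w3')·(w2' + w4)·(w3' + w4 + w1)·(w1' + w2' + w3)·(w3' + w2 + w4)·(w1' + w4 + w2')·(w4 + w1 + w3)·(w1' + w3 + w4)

w1 ↦ 0, w2 ↦ 1, w3 ↦ 1, w4 ↦ 1

Suppose w1 = 0.
Suppose w3 = 1.
From the singleton clause (w4), w4 = 1.
From the singleton clause (w2), w2 = 1.
Every clause now holds.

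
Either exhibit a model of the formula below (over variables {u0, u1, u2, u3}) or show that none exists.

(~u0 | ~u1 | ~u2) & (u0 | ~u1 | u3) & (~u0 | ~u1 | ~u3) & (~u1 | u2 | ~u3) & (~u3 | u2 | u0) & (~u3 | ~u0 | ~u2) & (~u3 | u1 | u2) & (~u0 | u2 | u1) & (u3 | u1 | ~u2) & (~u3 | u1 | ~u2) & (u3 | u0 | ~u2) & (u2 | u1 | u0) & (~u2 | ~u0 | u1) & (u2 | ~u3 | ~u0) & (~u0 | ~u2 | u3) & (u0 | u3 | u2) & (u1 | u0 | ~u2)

u0=1, u1=1, u2=0, u3=0

Suppose u0 = 1.
Suppose u1 = 1.
Unit clause (~u2) forces u2 = 0.
Unit clause (~u3) forces u3 = 0.
All clauses are satisfied.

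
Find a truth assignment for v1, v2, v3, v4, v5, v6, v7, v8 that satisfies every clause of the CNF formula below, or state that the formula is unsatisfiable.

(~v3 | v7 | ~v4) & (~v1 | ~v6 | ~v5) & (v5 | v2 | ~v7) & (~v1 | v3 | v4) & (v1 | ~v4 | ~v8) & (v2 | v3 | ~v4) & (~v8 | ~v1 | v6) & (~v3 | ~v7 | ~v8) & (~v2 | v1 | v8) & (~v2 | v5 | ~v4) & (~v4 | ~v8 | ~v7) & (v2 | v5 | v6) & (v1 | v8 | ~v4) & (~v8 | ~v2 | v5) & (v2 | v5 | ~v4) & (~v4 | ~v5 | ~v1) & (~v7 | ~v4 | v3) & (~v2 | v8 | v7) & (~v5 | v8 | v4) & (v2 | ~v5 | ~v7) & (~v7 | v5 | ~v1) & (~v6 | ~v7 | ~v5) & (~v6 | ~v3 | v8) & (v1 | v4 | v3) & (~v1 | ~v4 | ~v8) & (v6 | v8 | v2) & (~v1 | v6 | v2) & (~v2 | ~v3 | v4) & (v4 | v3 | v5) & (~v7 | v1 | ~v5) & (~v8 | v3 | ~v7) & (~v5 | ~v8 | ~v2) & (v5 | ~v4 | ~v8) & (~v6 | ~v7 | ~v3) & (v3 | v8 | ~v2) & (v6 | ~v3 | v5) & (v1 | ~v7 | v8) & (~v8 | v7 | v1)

Case v3 = 1:
Case v7 = 0:
Unit clause (~v4) forces v4 = 0.
Unit clause (~v2) forces v2 = 0.
Case v5 = 0:
Unit clause (v6) forces v6 = 1.
Unit clause (v8) forces v8 = 1.
Unit clause (v1) forces v1 = 1.
This assignment satisfies each clause.

v1: 1; v2: 0; v3: 1; v4: 0; v5: 0; v6: 1; v7: 0; v8: 1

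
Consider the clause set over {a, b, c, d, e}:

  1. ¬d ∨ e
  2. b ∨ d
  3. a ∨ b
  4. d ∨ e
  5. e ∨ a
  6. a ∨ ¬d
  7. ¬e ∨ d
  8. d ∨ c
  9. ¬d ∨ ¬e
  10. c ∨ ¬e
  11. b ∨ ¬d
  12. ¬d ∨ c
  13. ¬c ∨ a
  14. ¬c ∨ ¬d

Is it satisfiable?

Suppose d = False.
(b) alone gives b = True.
(e) alone gives e = True.
But (¬e) is also a unit clause — contradiction.
That branch fails; take d = True instead.
(e) alone gives e = True.
But (¬e) is also a unit clause — contradiction.
Both values of d lead to a conflict.
No assignment satisfies every clause.

No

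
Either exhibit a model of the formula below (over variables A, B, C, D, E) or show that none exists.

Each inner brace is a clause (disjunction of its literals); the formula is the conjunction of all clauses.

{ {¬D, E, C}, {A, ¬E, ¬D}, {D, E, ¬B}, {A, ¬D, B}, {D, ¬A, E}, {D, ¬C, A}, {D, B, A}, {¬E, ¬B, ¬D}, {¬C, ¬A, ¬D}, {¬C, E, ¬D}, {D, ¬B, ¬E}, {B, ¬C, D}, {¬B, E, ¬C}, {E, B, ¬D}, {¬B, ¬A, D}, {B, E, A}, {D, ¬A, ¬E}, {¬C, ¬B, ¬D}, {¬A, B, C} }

UNSATISFIABLE

Branch on D: set D = False.
Branch on E: set E = True.
From the singleton clause (¬B), B = False.
From the singleton clause (A), A = True.
That conflicts with the unit clause (¬A).
That branch fails; take E = False instead.
From the singleton clause (¬B), B = False.
From the singleton clause (¬A), A = False.
That conflicts with the unit clause (A).
Either choice for E ends in contradiction.
That branch fails; take D = True instead.
Branch on E: set E = True.
From the singleton clause (A), A = True.
From the singleton clause (¬B), B = False.
From the singleton clause (¬C), C = False.
That conflicts with the unit clause (C).
That branch fails; take E = False instead.
From the singleton clause (C), C = True.
That conflicts with the unit clause (¬C).
Either choice for E ends in contradiction.
Either choice for D ends in contradiction.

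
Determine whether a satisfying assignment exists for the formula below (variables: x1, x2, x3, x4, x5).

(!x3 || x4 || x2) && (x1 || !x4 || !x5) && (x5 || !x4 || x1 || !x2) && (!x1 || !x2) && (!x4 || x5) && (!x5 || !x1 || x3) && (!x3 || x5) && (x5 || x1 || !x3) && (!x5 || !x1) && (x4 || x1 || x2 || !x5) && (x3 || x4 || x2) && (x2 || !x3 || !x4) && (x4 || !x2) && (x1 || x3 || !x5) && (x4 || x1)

Try x1 = false.
The clause (x4) is unit, so x4 = true.
The clause (!x5) is unit, so x5 = false.
That conflicts with the unit clause (x5).
That branch fails; take x1 = true instead.
The clause (!x2) is unit, so x2 = false.
The clause (!x5) is unit, so x5 = false.
The clause (!x4) is unit, so x4 = false.
The clause (!x3) is unit, so x3 = false.
That conflicts with the unit clause (x3).
Neither x1 = true nor x1 = false works.
No assignment satisfies every clause.

Unsatisfiable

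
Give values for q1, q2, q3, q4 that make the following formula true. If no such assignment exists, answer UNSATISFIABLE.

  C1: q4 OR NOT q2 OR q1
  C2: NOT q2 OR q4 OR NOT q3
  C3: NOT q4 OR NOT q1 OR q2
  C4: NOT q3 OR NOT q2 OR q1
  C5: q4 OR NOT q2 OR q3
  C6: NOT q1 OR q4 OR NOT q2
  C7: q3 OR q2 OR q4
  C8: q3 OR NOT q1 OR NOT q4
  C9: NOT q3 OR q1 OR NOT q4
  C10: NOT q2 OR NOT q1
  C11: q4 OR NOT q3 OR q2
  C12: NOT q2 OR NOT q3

Try q2 = true.
Unit clause (NOT q1) forces q1 = false.
Unit clause (q4) forces q4 = true.
Unit clause (NOT q3) forces q3 = false.
All clauses are satisfied.

q1: false,  q2: true,  q3: false,  q4: true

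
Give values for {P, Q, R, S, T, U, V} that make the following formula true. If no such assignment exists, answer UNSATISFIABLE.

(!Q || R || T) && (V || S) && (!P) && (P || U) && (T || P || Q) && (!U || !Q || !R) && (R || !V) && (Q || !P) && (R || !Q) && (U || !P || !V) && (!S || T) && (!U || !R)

The clause (!P) is unit, so P = false.
The clause (U) is unit, so U = true.
The clause (!R) is unit, so R = false.
The clause (!V) is unit, so V = false.
The clause (S) is unit, so S = true.
The clause (!Q) is unit, so Q = false.
The clause (T) is unit, so T = true.
Every clause now holds.

P ↦ false; Q ↦ false; R ↦ false; S ↦ true; T ↦ true; U ↦ true; V ↦ false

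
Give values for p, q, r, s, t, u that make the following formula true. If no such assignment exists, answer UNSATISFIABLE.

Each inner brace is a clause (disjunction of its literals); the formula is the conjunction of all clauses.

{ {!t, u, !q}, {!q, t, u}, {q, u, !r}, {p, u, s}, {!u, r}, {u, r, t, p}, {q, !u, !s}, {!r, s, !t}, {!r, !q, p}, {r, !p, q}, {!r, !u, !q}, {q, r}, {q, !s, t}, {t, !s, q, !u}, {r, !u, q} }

Suppose u = true.
(r) alone gives r = true.
(!q) alone gives q = false.
(!s) alone gives s = false.
(!t) alone gives t = false.
All clauses hold; p can take either value.

p: false; q: false; r: true; s: false; t: false; u: true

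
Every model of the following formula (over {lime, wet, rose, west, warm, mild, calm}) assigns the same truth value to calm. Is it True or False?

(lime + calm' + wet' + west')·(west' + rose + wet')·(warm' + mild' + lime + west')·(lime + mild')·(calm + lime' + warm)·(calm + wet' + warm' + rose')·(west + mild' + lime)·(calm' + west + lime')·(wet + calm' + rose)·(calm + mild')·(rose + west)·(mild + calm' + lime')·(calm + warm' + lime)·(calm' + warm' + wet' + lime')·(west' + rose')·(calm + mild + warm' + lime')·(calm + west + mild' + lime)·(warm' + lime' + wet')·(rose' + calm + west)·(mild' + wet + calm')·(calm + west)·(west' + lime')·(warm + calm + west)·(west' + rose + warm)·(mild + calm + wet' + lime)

Suppose calm = 0.
The clause (mild') is unit, so mild = 0.
The clause (west) is unit, so west = 1.
The clause (rose') is unit, so rose = 0.
The clause (wet') is unit, so wet = 0.
The clause (lime') is unit, so lime = 0.
The clause (warm') is unit, so warm = 0.
Now (warm) is unsatisfied and unit — conflict.
So every satisfying assignment has calm = True.

True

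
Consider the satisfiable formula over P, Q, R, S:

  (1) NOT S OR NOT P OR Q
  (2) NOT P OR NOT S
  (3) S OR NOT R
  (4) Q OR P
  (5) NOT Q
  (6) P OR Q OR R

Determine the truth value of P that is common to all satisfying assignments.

True

Suppose P = false.
The clause (Q) is unit, so Q = true.
That conflicts with the unit clause (NOT Q).
So every satisfying assignment has P = True.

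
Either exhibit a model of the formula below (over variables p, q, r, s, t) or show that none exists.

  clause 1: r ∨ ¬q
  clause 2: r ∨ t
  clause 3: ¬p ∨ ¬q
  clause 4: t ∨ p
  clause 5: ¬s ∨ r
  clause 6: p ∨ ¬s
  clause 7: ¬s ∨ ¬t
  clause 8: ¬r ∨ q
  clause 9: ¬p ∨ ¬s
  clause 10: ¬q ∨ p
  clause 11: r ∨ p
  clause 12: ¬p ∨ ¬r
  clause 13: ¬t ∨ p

Try r = False.
The clause (¬q) is unit, so q = False.
The clause (t) is unit, so t = True.
The clause (¬s) is unit, so s = False.
The clause (p) is unit, so p = True.
This assignment satisfies each clause.

p: True,  q: False,  r: False,  s: False,  t: True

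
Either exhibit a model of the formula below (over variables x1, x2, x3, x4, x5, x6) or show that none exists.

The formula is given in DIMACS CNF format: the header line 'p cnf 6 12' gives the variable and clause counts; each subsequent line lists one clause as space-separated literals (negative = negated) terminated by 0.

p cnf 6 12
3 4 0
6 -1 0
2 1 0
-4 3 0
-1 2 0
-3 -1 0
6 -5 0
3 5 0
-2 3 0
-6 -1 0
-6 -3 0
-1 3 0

x1 ↦ False; x2 ↦ True; x3 ↦ True; x4 ↦ True; x5 ↦ False; x6 ↦ False

Try x3 = True.
From the singleton clause (¬x1), x1 = False.
From the singleton clause (x2), x2 = True.
From the singleton clause (¬x6), x6 = False.
From the singleton clause (¬x5), x5 = False.
All clauses hold; x4 can take either value.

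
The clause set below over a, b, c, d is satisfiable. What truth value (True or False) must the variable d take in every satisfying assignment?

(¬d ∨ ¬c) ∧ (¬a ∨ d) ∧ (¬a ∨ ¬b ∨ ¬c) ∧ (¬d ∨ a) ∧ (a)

True

Suppose d = False.
The clause (¬a) is unit, so a = False.
Now (a) is unsatisfied and unit — conflict.
So every satisfying assignment has d = True.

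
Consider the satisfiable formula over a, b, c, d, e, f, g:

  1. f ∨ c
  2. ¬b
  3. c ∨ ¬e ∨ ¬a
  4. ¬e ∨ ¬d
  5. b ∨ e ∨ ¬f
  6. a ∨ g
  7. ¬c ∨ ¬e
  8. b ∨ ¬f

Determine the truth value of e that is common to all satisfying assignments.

Suppose e = True.
The clause (¬b) is unit, so b = False.
The clause (¬d) is unit, so d = False.
The clause (¬c) is unit, so c = False.
The clause (f) is unit, so f = True.
Now (¬f) is unsatisfied and unit — conflict.
So every satisfying assignment has e = False.

False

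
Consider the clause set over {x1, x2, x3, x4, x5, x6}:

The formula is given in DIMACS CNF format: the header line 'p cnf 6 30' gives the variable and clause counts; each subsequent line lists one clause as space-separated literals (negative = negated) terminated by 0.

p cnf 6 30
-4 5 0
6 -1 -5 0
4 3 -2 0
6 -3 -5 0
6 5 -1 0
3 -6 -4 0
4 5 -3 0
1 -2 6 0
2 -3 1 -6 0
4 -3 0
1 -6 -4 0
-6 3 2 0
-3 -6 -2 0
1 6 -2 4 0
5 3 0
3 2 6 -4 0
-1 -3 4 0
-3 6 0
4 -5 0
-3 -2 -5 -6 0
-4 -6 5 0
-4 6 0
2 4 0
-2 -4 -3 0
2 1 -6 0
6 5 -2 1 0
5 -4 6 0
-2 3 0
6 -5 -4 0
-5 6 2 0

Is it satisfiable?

Yes, satisfiable

Try x4 = True.
Unit clause (x5) forces x5 = True.
Unit clause (x6) forces x6 = True.
Unit clause (x3) forces x3 = True.
Unit clause (x1) forces x1 = True.
Unit clause (¬x2) forces x2 = False.
Every clause now holds.
A satisfying assignment: x1: True; x2: False; x3: True; x4: True; x5: True; x6: True.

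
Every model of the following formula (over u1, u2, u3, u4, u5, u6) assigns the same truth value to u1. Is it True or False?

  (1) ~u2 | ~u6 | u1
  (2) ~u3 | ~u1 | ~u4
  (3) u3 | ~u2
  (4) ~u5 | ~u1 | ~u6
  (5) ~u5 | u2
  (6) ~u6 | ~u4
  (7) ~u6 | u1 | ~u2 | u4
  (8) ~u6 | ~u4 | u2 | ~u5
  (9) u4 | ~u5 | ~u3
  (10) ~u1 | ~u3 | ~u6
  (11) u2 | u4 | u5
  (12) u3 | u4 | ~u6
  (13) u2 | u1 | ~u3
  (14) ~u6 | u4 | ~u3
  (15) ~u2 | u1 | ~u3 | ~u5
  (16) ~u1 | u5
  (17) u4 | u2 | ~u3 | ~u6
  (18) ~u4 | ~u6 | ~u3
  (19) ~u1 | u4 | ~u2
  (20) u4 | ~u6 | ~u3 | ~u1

Suppose u1 = 1.
From the singleton clause (u5), u5 = 1.
From the singleton clause (~u6), u6 = 0.
From the singleton clause (u2), u2 = 1.
From the singleton clause (u3), u3 = 1.
From the singleton clause (~u4), u4 = 0.
Now (u4) is unsatisfied and unit — conflict.
So every satisfying assignment has u1 = False.

False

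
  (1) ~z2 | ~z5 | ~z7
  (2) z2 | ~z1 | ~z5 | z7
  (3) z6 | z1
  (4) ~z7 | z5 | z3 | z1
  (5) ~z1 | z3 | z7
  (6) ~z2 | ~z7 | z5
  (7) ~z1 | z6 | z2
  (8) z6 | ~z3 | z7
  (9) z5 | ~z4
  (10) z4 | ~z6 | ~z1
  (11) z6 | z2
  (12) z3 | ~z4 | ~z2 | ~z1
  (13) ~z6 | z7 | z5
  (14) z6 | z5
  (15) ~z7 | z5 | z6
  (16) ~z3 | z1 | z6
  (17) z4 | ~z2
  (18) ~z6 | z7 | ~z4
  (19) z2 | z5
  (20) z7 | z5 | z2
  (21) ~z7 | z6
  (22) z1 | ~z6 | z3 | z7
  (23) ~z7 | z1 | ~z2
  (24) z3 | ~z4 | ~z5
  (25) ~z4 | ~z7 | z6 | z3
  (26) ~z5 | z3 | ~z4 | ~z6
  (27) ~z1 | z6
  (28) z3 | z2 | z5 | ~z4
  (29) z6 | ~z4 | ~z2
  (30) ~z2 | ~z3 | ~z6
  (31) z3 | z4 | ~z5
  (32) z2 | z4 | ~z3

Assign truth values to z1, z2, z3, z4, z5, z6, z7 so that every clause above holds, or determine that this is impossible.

Branch on z6: set z6 = 1.
Branch on z5: set z5 = 1.
Branch on z2: set z2 = 0.
Branch on z1: set z1 = 1.
(z7) alone gives z7 = 1.
(z4) alone gives z4 = 1.
(z3) alone gives z3 = 1.
All clauses are satisfied.

z1: 1,  z2: 0,  z3: 1,  z4: 1,  z5: 1,  z6: 1,  z7: 1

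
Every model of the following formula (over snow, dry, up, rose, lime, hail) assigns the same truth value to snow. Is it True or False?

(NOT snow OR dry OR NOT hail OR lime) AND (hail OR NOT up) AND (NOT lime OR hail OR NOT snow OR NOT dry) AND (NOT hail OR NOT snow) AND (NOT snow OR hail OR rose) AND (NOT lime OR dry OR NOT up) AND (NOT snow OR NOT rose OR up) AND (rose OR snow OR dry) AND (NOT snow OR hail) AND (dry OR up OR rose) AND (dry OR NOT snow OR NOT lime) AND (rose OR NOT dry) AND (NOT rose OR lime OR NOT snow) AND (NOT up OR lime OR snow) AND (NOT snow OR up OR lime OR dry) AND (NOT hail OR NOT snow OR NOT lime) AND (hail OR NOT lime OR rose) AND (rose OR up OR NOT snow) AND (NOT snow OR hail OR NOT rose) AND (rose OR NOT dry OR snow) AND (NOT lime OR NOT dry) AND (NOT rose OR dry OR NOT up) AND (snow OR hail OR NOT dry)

Suppose snow = true.
Unit clause (NOT hail) forces hail = false.
Now (hail) is unsatisfied and unit — conflict.
So every satisfying assignment has snow = False.

False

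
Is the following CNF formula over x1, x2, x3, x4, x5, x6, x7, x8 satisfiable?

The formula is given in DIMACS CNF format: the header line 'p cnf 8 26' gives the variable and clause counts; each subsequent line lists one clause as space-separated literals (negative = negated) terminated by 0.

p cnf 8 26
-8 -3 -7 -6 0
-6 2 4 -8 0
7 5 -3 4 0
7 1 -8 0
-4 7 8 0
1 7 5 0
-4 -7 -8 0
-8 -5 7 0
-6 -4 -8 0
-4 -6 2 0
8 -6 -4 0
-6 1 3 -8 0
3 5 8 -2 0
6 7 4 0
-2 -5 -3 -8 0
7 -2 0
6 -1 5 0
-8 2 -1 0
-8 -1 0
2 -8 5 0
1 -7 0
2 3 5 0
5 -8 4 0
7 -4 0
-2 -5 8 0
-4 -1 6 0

Case x7 = True:
Unit clause (x1) forces x1 = True.
Unit clause (¬x8) forces x8 = False.
Case x6 = False:
Unit clause (x5) forces x5 = True.
Unit clause (¬x2) forces x2 = False.
Unit clause (¬x4) forces x4 = False.
No clause remains; x3 is free.
A satisfying assignment: x1=True, x2=False, x3=True, x4=False, x5=True, x6=False, x7=True, x8=False.

Yes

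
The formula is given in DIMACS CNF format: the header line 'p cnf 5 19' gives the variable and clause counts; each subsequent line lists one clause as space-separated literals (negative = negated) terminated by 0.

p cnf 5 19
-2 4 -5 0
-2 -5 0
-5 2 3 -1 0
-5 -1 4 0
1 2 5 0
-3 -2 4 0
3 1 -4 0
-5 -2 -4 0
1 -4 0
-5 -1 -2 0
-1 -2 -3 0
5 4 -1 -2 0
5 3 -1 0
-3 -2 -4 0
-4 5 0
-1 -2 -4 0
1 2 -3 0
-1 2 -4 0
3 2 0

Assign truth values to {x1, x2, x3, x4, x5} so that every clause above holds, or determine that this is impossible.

Suppose x2 = True.
(¬x5) alone gives x5 = False.
(¬x4) alone gives x4 = False.
(¬x3) alone gives x3 = False.
(¬x1) alone gives x1 = False.
Every clause now holds.

x1 ↦ False, x2 ↦ True, x3 ↦ False, x4 ↦ False, x5 ↦ False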